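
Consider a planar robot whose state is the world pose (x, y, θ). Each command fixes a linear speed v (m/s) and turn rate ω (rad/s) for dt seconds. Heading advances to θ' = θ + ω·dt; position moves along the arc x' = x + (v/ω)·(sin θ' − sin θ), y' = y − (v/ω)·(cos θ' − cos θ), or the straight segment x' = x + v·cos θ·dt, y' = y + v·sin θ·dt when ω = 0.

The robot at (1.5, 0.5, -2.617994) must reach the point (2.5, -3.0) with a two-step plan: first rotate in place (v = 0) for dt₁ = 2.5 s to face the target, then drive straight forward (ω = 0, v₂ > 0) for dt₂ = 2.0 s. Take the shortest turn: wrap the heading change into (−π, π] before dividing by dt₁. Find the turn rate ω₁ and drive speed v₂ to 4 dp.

heading to target = atan2(-3−0.5, 2.5−1.5) = -1.2925
Δθ = wrap(-1.2925 − -2.6180) = 1.3255; ω₁ = Δθ/dt₁ = 0.5302
distance = √((2.5−1.5)² + (-3−0.5)²) = 3.6401; v₂ = distance/dt₂ = 1.8200

ω₁ = 0.5302, v₂ = 1.8200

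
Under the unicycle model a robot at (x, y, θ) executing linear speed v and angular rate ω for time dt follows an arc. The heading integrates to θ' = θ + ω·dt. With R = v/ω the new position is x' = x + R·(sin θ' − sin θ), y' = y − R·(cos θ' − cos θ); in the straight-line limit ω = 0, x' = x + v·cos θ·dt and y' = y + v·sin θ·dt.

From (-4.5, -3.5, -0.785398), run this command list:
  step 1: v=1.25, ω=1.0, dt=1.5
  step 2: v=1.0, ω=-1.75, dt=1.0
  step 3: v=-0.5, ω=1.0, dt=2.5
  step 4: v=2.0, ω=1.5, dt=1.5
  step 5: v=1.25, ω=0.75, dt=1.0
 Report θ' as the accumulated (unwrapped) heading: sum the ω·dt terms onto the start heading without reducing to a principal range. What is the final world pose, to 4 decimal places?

(-5.6191, -3.6325, 4.4646)

step 1: θ'=0.7146 (R=1.2500) → pose (-2.7970, -3.5603, 0.7146)
step 2: θ'=-1.0354 (R=-0.5714) → pose (-1.9310, -3.7004, -1.0354)
step 3: θ'=1.4646 (R=-0.5000) → pose (-2.8583, -3.9025, 1.4646)
step 4: θ'=3.7146 (R=1.3333) → pose (-4.9070, -2.6408, 3.7146)
step 5: θ'=4.4646 (R=1.6667) → pose (-5.6191, -3.6325, 4.4646)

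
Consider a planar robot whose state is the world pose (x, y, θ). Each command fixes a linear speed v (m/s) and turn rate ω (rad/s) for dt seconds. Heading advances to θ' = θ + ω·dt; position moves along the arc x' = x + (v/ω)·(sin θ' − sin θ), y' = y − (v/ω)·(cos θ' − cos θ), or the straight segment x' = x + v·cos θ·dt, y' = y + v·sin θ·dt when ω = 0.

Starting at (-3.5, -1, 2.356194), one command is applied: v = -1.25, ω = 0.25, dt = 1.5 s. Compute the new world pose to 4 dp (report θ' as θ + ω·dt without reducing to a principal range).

(-1.9593, -2.0493, 2.7312)

θ' = 2.3562 + 0.25·1.5 = 2.7312
R = v/ω = -1.25/0.25 = -5.0000
x' = -3.5 + -5.0000·(sin 2.7312 − sin 2.3562) = -1.9593
y' = -1 − -5.0000·(cos 2.7312 − cos 2.3562) = -2.0493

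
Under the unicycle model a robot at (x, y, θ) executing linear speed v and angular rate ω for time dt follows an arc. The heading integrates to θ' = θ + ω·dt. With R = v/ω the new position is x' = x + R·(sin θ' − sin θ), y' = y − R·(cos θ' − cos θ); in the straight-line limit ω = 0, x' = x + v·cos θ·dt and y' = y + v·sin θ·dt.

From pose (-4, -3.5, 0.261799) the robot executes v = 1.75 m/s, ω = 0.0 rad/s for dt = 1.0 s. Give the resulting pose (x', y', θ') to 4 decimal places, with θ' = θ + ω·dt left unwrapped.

θ' = 0.2618 + 0.0·1.0 = 0.2618
ω = 0 → straight: x' = -4 + 1.75·cos(0.2618)·1.0 = -2.3096
y' = -3.5 + 1.75·sin(0.2618)·1.0 = -3.0471

(-2.3096, -3.0471, 0.2618)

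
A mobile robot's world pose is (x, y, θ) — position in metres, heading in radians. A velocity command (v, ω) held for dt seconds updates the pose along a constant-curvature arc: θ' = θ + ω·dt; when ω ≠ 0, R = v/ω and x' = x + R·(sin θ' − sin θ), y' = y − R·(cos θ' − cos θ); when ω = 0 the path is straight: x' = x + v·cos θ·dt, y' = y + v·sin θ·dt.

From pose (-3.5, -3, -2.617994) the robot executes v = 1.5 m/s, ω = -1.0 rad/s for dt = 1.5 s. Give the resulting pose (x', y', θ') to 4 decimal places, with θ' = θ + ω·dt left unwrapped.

(-5.4927, -2.5410, -4.1180)

θ' = -2.6180 + -1.0·1.5 = -4.1180
R = v/ω = 1.5/-1.0 = -1.5000
x' = -3.5 + -1.5000·(sin -4.1180 − sin -2.6180) = -5.4927
y' = -3 − -1.5000·(cos -4.1180 − cos -2.6180) = -2.5410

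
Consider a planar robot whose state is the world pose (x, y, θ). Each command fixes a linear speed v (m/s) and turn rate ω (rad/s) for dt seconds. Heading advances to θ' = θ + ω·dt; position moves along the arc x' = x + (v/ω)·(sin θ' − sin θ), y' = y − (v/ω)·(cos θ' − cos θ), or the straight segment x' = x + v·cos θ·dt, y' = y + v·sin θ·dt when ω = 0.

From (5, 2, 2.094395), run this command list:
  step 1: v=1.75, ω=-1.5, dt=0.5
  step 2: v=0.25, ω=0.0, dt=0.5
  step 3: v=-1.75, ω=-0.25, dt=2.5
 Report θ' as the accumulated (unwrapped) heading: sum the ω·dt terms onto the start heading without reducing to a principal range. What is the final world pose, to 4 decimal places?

step 1: θ'=1.3444 (R=-1.1667) → pose (4.8735, 2.8452, 1.3444)
step 2: θ'=1.3444 (straight) → pose (4.9015, 2.9670, 1.3444)
step 3: θ'=0.7194 (R=7.0000) → pose (2.6927, -0.7271, 0.7194)

(2.6927, -0.7271, 0.7194)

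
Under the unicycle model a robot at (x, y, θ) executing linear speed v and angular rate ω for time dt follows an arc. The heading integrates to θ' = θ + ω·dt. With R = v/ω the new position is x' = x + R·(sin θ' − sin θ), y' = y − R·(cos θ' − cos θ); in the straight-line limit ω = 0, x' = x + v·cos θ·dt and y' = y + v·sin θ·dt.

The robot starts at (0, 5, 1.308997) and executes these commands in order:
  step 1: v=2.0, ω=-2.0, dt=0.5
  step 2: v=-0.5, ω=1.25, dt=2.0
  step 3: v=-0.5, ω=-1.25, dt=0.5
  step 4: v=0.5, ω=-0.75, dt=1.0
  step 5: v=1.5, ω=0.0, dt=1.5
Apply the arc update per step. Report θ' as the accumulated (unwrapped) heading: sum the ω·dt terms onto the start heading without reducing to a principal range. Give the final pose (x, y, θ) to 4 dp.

step 1: θ'=0.3090 (R=-1.0000) → pose (0.6618, 5.6938, 0.3090)
step 2: θ'=2.8090 (R=-0.4000) → pose (0.6529, 4.9347, 2.8090)
step 3: θ'=2.1840 (R=0.4000) → pose (0.8494, 4.7868, 2.1840)
step 4: θ'=1.4340 (R=-0.6667) → pose (0.7342, 5.2614, 1.4340)
step 5: θ'=1.4340 (straight) → pose (1.0410, 7.4904, 1.4340)

(1.0410, 7.4904, 1.4340)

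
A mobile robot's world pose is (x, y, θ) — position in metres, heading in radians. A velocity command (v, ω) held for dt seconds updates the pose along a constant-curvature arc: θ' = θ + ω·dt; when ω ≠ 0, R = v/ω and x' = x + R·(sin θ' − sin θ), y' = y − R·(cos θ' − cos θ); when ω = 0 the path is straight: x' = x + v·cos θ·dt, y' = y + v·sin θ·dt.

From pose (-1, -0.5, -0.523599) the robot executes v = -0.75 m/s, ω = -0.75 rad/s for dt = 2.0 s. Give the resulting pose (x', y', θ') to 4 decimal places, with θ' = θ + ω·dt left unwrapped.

θ' = -0.5236 + -0.75·2.0 = -2.0236
R = v/ω = -0.75/-0.75 = 1.0000
x' = -1 + 1.0000·(sin -2.0236 − sin -0.5236) = -1.3992
y' = -0.5 − 1.0000·(cos -2.0236 − cos -0.5236) = 0.8035

(-1.3992, 0.8035, -2.0236)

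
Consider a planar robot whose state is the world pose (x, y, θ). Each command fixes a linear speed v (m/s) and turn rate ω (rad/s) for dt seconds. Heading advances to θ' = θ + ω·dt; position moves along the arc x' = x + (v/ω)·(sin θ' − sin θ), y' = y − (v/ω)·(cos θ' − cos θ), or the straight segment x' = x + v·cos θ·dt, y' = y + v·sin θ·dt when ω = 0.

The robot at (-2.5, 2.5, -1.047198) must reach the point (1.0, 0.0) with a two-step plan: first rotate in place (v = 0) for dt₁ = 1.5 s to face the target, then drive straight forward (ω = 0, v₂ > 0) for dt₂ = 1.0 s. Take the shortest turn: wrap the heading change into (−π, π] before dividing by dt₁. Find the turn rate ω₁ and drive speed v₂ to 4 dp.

heading to target = atan2(0−2.5, 1−-2.5) = -0.6202
Δθ = wrap(-0.6202 − -1.0472) = 0.4269; ω₁ = Δθ/dt₁ = 0.2846
distance = √((1−-2.5)² + (0−2.5)²) = 4.3012; v₂ = distance/dt₂ = 4.3012

ω₁ = 0.2846, v₂ = 4.3012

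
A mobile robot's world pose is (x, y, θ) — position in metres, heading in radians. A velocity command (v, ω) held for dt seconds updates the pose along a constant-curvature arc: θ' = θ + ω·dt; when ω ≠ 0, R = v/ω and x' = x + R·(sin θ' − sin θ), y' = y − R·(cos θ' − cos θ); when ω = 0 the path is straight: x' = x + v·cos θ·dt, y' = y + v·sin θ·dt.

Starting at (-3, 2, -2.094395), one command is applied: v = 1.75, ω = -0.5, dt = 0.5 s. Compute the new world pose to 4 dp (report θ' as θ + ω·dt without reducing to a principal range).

(-3.5272, 1.3045, -2.3444)

θ' = -2.0944 + -0.5·0.5 = -2.3444
R = v/ω = 1.75/-0.5 = -3.5000
x' = -3 + -3.5000·(sin -2.3444 − sin -2.0944) = -3.5272
y' = 2 − -3.5000·(cos -2.3444 − cos -2.0944) = 1.3045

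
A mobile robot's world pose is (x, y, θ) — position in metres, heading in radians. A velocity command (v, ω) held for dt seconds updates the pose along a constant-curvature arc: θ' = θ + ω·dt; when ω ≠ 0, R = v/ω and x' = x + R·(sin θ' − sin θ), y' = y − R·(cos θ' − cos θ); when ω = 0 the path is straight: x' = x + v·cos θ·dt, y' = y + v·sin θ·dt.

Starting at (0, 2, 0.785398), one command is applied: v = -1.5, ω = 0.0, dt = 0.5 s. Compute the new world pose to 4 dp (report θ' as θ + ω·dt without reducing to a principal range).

θ' = 0.7854 + 0.0·0.5 = 0.7854
ω = 0 → straight: x' = 0 + -1.5·cos(0.7854)·0.5 = -0.5303
y' = 2 + -1.5·sin(0.7854)·0.5 = 1.4697

(-0.5303, 1.4697, 0.7854)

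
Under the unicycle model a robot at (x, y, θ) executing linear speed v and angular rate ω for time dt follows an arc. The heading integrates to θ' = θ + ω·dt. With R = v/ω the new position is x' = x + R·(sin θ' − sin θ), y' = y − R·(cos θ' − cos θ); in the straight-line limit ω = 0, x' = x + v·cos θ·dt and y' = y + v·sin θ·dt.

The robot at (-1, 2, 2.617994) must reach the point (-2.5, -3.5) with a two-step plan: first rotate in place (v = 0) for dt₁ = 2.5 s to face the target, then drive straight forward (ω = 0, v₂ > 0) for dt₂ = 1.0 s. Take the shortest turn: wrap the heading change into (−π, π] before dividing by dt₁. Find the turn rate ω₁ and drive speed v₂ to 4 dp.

ω₁ = 0.7313, v₂ = 5.7009

heading to target = atan2(-3.5−2, -2.5−-1) = -1.8370
Δθ = wrap(-1.8370 − 2.6180) = 1.8281; ω₁ = Δθ/dt₁ = 0.7313
distance = √((-2.5−-1)² + (-3.5−2)²) = 5.7009; v₂ = distance/dt₂ = 5.7009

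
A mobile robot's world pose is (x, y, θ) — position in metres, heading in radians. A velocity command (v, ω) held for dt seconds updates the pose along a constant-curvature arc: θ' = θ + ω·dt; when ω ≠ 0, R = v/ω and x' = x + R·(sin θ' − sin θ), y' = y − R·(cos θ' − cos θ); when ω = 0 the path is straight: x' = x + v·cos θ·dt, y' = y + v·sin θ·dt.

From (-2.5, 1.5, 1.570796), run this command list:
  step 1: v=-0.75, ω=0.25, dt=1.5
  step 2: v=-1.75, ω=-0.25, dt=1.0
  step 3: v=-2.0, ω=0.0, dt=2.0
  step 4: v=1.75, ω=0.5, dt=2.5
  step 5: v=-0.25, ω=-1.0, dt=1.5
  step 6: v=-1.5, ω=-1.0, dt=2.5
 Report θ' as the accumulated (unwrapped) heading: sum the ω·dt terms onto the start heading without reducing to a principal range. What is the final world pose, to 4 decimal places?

step 1: θ'=1.9458 (R=-3.0000) → pose (-2.2915, 0.4012, 1.9458)
step 2: θ'=1.6958 (R=7.0000) → pose (-1.8597, -1.2900, 1.6958)
step 3: θ'=1.6958 (straight) → pose (-1.3610, -5.2588, 1.6958)
step 4: θ'=2.9458 (R=3.5000) → pose (-4.1528, -2.2620, 2.9458)
step 5: θ'=1.4458 (R=0.2500) → pose (-3.9534, -2.5384, 1.4458)
step 6: θ'=-1.0542 (R=1.5000) → pose (-6.7459, -3.0923, -1.0542)

(-6.7459, -3.0923, -1.0542)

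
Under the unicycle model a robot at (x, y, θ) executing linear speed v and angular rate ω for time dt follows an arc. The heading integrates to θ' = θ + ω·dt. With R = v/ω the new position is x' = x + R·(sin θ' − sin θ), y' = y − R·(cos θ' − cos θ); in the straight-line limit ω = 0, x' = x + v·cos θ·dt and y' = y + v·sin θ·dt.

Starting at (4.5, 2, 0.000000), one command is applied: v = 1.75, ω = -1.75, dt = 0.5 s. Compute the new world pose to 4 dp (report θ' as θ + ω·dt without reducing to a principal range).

θ' = 0.0000 + -1.75·0.5 = -0.8750
R = v/ω = 1.75/-1.75 = -1.0000
x' = 4.5 + -1.0000·(sin -0.8750 − sin 0.0000) = 5.2675
y' = 2 − -1.0000·(cos -0.8750 − cos 0.0000) = 1.6410

(5.2675, 1.6410, -0.8750)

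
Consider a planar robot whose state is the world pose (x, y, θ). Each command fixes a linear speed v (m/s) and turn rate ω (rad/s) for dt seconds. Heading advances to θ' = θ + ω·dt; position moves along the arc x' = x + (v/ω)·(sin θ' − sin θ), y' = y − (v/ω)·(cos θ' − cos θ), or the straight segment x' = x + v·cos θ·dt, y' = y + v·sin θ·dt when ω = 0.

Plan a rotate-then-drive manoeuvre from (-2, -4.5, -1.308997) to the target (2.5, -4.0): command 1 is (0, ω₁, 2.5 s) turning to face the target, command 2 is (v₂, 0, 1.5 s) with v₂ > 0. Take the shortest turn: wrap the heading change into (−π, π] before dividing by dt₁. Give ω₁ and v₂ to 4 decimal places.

ω₁ = 0.5679, v₂ = 3.0185

heading to target = atan2(-4−-4.5, 2.5−-2) = 0.1107
Δθ = wrap(0.1107 − -1.3090) = 1.4197; ω₁ = Δθ/dt₁ = 0.5679
distance = √((2.5−-2)² + (-4−-4.5)²) = 4.5277; v₂ = distance/dt₂ = 3.0185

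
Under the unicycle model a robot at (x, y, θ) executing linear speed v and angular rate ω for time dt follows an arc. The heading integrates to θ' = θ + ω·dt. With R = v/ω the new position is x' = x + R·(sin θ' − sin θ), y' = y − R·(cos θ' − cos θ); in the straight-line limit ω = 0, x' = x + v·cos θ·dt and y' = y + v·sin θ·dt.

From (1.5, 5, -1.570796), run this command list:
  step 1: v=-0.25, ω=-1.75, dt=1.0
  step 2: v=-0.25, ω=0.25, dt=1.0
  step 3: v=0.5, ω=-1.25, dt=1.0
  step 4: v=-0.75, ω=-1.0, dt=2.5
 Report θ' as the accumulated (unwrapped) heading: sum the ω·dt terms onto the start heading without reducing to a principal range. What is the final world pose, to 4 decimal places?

(0.4420, 4.4429, -6.8208)

step 1: θ'=-3.3208 (R=0.1429) → pose (1.6683, 5.1406, -3.3208)
step 2: θ'=-3.0708 (R=-1.0000) → pose (1.9173, 5.1271, -3.0708)
step 3: θ'=-4.3208 (R=-0.4000) → pose (1.5193, 5.3734, -4.3208)
step 4: θ'=-6.8208 (R=0.7500) → pose (0.4420, 4.4429, -6.8208)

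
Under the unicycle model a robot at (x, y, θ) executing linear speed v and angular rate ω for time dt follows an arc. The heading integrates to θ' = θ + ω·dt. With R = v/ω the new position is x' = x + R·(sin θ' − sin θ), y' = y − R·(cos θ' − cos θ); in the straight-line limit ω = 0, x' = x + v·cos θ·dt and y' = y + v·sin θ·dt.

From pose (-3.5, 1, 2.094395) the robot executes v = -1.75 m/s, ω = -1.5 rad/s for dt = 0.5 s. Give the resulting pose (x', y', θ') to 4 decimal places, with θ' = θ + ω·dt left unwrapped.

θ' = 2.0944 + -1.5·0.5 = 1.3444
R = v/ω = -1.75/-1.5 = 1.1667
x' = -3.5 + 1.1667·(sin 1.3444 − sin 2.0944) = -3.3735
y' = 1 − 1.1667·(cos 1.3444 − cos 2.0944) = 0.1548

(-3.3735, 0.1548, 1.3444)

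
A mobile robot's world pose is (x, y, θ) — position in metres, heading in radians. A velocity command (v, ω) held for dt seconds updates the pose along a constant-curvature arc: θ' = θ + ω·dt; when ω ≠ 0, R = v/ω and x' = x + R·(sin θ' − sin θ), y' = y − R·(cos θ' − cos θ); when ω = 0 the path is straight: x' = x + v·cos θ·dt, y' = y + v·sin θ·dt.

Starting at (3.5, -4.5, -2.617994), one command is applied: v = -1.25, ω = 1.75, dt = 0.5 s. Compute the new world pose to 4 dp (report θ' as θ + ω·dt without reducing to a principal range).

θ' = -2.6180 + 1.75·0.5 = -1.7430
R = v/ω = -1.25/1.75 = -0.7143
x' = 3.5 + -0.7143·(sin -1.7430 − sin -2.6180) = 3.8466
y' = -4.5 − -0.7143·(cos -1.7430 − cos -2.6180) = -4.0038

(3.8466, -4.0038, -1.7430)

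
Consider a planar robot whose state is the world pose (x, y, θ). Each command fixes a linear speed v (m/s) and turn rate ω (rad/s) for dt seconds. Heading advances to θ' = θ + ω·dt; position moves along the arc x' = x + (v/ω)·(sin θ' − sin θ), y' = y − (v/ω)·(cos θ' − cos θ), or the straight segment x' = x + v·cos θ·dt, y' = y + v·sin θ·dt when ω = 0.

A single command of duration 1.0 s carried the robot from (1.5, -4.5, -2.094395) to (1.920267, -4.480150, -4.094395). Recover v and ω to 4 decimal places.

v = -0.5000, ω = -2.0000

Δθ = -4.094395 − -2.094395 = -2.000000
ω = Δθ/dt = -2.000000/1.0 = -2.0000
R = Δx/(sin θ' − sin θ) = 0.2500
v = R·ω = 0.2500·-2.0000 = -0.5000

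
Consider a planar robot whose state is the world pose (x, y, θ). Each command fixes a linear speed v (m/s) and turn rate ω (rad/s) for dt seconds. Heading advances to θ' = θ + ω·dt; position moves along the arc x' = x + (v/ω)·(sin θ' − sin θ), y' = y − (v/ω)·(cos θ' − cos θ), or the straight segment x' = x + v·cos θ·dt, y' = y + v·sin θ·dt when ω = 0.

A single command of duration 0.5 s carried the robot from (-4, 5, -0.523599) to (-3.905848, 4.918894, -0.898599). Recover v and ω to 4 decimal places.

v = 0.2500, ω = -0.7500

Δθ = -0.898599 − -0.523599 = -0.375000
ω = Δθ/dt = -0.375000/0.5 = -0.7500
R = Δx/(sin θ' − sin θ) = -0.3333
v = R·ω = -0.3333·-0.7500 = 0.2500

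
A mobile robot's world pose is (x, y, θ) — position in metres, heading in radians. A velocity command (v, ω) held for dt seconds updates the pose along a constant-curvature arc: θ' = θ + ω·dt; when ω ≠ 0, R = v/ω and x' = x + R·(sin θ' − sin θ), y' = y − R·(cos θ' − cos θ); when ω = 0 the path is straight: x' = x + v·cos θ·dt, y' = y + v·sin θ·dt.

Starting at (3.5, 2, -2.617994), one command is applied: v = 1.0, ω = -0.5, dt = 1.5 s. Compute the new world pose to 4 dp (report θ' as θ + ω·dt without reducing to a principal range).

(2.0511, 1.7831, -3.3680)

θ' = -2.6180 + -0.5·1.5 = -3.3680
R = v/ω = 1.0/-0.5 = -2.0000
x' = 3.5 + -2.0000·(sin -3.3680 − sin -2.6180) = 2.0511
y' = 2 − -2.0000·(cos -3.3680 − cos -2.6180) = 1.7831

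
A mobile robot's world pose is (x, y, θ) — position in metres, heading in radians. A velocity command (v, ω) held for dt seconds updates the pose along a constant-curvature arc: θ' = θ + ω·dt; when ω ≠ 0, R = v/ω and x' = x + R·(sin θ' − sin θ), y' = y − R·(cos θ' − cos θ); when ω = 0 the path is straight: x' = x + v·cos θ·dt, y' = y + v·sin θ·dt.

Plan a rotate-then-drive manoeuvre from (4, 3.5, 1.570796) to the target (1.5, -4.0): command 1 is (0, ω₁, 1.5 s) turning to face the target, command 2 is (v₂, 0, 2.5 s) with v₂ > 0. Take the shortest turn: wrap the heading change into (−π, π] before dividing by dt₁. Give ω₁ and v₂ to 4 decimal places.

heading to target = atan2(-4−3.5, 1.5−4) = -1.8925
Δθ = wrap(-1.8925 − 1.5708) = 2.8198; ω₁ = Δθ/dt₁ = 1.8799
distance = √((1.5−4)² + (-4−3.5)²) = 7.9057; v₂ = distance/dt₂ = 3.1623

ω₁ = 1.8799, v₂ = 3.1623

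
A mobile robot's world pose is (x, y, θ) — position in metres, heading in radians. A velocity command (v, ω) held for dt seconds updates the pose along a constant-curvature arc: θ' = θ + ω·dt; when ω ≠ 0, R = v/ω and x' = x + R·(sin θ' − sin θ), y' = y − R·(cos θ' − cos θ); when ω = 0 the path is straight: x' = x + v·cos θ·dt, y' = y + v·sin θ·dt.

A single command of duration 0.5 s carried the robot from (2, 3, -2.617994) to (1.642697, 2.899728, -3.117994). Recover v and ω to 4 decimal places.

Δθ = -3.117994 − -2.617994 = -0.500000
ω = Δθ/dt = -0.500000/0.5 = -1.0000
R = Δx/(sin θ' − sin θ) = -0.7500
v = R·ω = -0.7500·-1.0000 = 0.7500

v = 0.7500, ω = -1.0000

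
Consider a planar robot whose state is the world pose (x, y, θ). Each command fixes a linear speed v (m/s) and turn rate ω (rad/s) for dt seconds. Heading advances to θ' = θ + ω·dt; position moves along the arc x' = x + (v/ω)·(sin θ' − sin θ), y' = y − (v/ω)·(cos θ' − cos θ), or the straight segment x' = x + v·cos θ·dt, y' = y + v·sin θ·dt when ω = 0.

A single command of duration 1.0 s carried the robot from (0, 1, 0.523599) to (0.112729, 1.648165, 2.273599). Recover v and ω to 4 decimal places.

Δθ = 2.273599 − 0.523599 = 1.750000
ω = Δθ/dt = 1.750000/1.0 = 1.7500
R = −Δy/(cos θ' − cos θ) = 0.4286
v = R·ω = 0.4286·1.7500 = 0.7500

v = 0.7500, ω = 1.7500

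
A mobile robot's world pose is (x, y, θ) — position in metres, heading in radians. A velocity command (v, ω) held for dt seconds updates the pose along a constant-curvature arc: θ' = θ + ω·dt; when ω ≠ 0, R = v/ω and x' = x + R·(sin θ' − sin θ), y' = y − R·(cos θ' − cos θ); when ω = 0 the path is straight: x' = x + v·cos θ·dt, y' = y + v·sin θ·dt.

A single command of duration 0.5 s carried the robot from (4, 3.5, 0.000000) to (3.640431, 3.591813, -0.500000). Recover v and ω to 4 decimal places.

Δθ = -0.500000 − 0.000000 = -0.500000
ω = Δθ/dt = -0.500000/0.5 = -1.0000
R = Δx/(sin θ' − sin θ) = 0.7500
v = R·ω = 0.7500·-1.0000 = -0.7500

v = -0.7500, ω = -1.0000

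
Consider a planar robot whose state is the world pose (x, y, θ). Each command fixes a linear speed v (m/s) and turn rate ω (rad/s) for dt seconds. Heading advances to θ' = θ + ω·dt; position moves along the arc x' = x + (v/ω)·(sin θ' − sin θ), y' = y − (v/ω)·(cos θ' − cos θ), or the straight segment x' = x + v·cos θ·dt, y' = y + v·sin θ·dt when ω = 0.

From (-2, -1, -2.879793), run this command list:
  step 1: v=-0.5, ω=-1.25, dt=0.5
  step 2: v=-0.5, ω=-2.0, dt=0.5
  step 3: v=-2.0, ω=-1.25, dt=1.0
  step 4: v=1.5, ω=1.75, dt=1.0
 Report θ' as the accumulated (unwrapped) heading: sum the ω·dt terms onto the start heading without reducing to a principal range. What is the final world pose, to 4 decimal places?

(-2.1383, -1.6088, -4.0048)

step 1: θ'=-3.5048 (R=0.4000) → pose (-1.7544, -1.0125, -3.5048)
step 2: θ'=-4.5048 (R=0.2500) → pose (-1.5985, -1.1946, -4.5048)
step 3: θ'=-5.7548 (R=1.6000) → pose (-2.3576, -2.9062, -5.7548)
step 4: θ'=-4.0048 (R=0.8571) → pose (-2.1383, -1.6088, -4.0048)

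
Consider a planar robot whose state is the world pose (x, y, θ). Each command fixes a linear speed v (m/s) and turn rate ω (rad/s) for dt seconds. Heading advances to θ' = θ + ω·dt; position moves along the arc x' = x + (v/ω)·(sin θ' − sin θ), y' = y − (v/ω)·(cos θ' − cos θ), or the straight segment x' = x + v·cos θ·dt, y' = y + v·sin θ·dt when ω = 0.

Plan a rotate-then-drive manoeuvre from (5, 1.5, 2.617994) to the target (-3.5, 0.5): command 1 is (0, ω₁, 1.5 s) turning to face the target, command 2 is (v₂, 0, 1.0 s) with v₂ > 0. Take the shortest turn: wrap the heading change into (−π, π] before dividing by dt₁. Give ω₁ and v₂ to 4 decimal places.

ω₁ = 0.4271, v₂ = 8.5586

heading to target = atan2(0.5−1.5, -3.5−5) = -3.0245
Δθ = wrap(-3.0245 − 2.6180) = 0.6407; ω₁ = Δθ/dt₁ = 0.4271
distance = √((-3.5−5)² + (0.5−1.5)²) = 8.5586; v₂ = distance/dt₂ = 8.5586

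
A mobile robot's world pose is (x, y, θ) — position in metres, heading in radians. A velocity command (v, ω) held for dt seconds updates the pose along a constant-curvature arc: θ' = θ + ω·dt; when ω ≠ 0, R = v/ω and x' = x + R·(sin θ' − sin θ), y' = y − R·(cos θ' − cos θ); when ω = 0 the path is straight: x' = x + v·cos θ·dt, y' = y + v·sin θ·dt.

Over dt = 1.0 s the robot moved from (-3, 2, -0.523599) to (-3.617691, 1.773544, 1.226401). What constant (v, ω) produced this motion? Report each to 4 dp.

Δθ = 1.226401 − -0.523599 = 1.750000
ω = Δθ/dt = 1.750000/1.0 = 1.7500
R = Δx/(sin θ' − sin θ) = -0.4286
v = R·ω = -0.4286·1.7500 = -0.7500

v = -0.7500, ω = 1.7500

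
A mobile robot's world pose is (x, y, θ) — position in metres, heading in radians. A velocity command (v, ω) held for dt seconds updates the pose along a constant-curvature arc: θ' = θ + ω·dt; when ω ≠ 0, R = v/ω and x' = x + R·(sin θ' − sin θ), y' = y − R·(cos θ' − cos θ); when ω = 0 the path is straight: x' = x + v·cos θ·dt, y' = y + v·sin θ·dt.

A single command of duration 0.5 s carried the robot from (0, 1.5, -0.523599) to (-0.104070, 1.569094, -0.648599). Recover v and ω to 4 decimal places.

Δθ = -0.648599 − -0.523599 = -0.125000
ω = Δθ/dt = -0.125000/0.5 = -0.2500
R = Δx/(sin θ' − sin θ) = 1.0000
v = R·ω = 1.0000·-0.2500 = -0.2500

v = -0.2500, ω = -0.2500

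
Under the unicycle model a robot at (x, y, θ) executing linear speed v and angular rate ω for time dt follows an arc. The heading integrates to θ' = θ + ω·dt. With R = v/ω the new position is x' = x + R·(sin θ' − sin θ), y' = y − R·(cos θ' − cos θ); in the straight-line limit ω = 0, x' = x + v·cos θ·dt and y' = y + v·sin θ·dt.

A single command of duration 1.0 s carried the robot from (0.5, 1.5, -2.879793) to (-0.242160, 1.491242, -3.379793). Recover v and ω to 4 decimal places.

v = 0.7500, ω = -0.5000

Δθ = -3.379793 − -2.879793 = -0.500000
ω = Δθ/dt = -0.500000/1.0 = -0.5000
R = Δx/(sin θ' − sin θ) = -1.5000
v = R·ω = -1.5000·-0.5000 = 0.7500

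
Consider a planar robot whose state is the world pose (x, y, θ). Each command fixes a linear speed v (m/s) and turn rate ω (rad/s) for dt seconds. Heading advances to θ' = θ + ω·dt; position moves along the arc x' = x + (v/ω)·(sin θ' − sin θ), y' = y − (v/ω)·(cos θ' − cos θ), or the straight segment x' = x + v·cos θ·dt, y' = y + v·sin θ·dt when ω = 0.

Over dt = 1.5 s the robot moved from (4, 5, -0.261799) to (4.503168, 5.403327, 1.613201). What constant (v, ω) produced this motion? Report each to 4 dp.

Δθ = 1.613201 − -0.261799 = 1.875000
ω = Δθ/dt = 1.875000/1.5 = 1.2500
R = Δx/(sin θ' − sin θ) = 0.4000
v = R·ω = 0.4000·1.2500 = 0.5000

v = 0.5000, ω = 1.2500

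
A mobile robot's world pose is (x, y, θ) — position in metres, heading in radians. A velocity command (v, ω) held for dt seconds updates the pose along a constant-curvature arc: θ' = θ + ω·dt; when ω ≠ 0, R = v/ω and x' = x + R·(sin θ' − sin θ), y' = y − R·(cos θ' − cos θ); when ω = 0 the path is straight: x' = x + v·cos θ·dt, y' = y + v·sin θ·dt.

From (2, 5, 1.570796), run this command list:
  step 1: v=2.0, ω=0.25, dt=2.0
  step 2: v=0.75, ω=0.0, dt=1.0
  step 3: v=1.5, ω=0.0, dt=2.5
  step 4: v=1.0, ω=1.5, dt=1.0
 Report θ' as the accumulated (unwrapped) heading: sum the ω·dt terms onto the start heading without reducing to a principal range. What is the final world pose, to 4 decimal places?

(-1.9992, 13.0711, 3.5708)

step 1: θ'=2.0708 (R=8.0000) → pose (1.0207, 8.8354, 2.0708)
step 2: θ'=2.0708 (straight) → pose (0.6611, 9.4936, 2.0708)
step 3: θ'=2.0708 (straight) → pose (-1.1368, 12.7845, 2.0708)
step 4: θ'=3.5708 (R=0.6667) → pose (-1.9992, 13.0711, 3.5708)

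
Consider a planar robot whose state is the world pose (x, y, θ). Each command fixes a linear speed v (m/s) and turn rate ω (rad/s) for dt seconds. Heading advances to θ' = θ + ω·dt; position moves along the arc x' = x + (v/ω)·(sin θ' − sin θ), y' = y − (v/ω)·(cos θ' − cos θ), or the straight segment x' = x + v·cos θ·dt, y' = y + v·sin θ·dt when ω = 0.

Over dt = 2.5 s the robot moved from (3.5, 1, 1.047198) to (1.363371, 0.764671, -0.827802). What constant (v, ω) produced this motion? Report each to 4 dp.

v = -1.0000, ω = -0.7500

Δθ = -0.827802 − 1.047198 = -1.875000
ω = Δθ/dt = -1.875000/2.5 = -0.7500
R = Δx/(sin θ' − sin θ) = 1.3333
v = R·ω = 1.3333·-0.7500 = -1.0000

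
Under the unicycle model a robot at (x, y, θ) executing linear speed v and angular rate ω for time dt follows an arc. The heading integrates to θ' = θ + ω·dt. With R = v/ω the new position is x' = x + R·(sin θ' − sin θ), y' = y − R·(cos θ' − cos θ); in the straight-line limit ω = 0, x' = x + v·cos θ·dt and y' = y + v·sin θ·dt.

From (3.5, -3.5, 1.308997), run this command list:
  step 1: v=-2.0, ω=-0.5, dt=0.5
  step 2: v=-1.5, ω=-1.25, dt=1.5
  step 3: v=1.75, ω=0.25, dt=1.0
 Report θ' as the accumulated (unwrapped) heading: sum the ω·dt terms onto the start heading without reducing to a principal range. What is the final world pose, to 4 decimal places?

step 1: θ'=1.0590 (R=4.0000) → pose (3.1238, -4.4237, 1.0590)
step 2: θ'=-0.8160 (R=1.2000) → pose (1.2034, -4.6582, -0.8160)
step 3: θ'=-0.5660 (R=7.0000) → pose (2.5485, -5.7706, -0.5660)

(2.5485, -5.7706, -0.5660)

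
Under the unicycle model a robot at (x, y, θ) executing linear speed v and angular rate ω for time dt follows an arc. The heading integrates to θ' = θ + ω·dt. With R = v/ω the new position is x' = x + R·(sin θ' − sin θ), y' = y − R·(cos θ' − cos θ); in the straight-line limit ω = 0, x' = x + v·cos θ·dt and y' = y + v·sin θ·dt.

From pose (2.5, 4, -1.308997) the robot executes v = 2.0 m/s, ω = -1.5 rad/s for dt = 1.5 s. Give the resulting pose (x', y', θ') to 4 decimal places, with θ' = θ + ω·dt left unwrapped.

θ' = -1.3090 + -1.5·1.5 = -3.5590
R = v/ω = 2.0/-1.5 = -1.3333
x' = 2.5 + -1.3333·(sin -3.5590 − sin -1.3090) = 0.6716
y' = 4 − -1.3333·(cos -3.5590 − cos -1.3090) = 2.4360

(0.6716, 2.4360, -3.5590)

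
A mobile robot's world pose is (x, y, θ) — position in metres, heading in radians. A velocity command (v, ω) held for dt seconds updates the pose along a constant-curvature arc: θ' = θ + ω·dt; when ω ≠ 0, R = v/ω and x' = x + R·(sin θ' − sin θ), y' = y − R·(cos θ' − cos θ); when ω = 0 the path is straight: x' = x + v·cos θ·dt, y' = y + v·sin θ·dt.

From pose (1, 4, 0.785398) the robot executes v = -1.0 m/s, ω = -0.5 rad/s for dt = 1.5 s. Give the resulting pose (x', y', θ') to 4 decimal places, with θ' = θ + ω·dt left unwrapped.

(-0.3434, 3.4155, 0.0354)

θ' = 0.7854 + -0.5·1.5 = 0.0354
R = v/ω = -1.0/-0.5 = 2.0000
x' = 1 + 2.0000·(sin 0.0354 − sin 0.7854) = -0.3434
y' = 4 − 2.0000·(cos 0.0354 − cos 0.7854) = 3.4155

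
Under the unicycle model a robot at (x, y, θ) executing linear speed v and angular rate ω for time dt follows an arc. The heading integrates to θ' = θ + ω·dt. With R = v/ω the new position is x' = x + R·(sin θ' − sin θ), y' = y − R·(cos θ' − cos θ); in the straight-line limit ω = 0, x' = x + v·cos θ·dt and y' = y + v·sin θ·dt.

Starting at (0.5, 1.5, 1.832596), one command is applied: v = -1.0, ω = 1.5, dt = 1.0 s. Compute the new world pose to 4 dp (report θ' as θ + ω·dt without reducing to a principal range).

(1.2705, 1.0180, 3.3326)

θ' = 1.8326 + 1.5·1.0 = 3.3326
R = v/ω = -1.0/1.5 = -0.6667
x' = 0.5 + -0.6667·(sin 3.3326 − sin 1.8326) = 1.2705
y' = 1.5 − -0.6667·(cos 3.3326 − cos 1.8326) = 1.0180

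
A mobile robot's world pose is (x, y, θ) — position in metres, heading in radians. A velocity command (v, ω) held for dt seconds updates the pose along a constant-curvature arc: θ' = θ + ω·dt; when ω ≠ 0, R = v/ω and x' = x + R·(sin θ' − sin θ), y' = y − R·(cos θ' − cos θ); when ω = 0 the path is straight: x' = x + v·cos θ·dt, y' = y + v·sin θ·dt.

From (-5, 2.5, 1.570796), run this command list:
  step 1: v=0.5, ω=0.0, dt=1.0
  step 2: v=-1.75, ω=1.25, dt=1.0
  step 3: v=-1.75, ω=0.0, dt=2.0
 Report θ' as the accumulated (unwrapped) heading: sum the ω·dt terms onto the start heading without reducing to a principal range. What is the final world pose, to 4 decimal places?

(-0.7200, 0.5678, 2.8208)

step 1: θ'=1.5708 (straight) → pose (-5.0000, 3.0000, 1.5708)
step 2: θ'=2.8208 (R=-1.4000) → pose (-4.0415, 1.6714, 2.8208)
step 3: θ'=2.8208 (straight) → pose (-0.7200, 0.5678, 2.8208)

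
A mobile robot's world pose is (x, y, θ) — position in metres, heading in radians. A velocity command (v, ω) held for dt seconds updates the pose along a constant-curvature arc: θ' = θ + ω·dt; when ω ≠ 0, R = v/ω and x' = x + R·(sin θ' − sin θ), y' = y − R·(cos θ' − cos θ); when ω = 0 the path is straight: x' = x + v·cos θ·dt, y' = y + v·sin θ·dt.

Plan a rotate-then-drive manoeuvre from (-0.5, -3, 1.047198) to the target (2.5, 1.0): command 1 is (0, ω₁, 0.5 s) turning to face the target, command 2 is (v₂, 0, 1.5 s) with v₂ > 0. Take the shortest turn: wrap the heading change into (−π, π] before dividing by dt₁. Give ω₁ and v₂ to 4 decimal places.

heading to target = atan2(1−-3, 2.5−-0.5) = 0.9273
Δθ = wrap(0.9273 − 1.0472) = -0.1199; ω₁ = Δθ/dt₁ = -0.2398
distance = √((2.5−-0.5)² + (1−-3)²) = 5.0000; v₂ = distance/dt₂ = 3.3333

ω₁ = -0.2398, v₂ = 3.3333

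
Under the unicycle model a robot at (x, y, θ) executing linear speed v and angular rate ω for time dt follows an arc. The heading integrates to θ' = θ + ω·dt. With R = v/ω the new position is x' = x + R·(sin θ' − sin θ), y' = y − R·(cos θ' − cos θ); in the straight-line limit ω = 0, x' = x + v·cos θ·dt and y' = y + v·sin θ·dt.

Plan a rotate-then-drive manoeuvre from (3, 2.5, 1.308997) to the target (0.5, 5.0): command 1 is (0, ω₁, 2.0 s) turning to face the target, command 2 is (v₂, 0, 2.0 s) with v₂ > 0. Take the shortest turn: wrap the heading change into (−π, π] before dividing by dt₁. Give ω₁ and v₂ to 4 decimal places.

heading to target = atan2(5−2.5, 0.5−3) = 2.3562
Δθ = wrap(2.3562 − 1.3090) = 1.0472; ω₁ = Δθ/dt₁ = 0.5236
distance = √((0.5−3)² + (5−2.5)²) = 3.5355; v₂ = distance/dt₂ = 1.7678

ω₁ = 0.5236, v₂ = 1.7678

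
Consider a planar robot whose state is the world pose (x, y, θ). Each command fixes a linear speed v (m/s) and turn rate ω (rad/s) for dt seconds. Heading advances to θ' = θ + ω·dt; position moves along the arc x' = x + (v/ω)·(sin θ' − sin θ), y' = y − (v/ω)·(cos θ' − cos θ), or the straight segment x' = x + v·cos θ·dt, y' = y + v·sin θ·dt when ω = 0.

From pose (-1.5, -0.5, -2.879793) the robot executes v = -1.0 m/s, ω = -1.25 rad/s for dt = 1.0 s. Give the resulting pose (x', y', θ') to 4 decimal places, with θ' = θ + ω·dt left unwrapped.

(-0.6249, -0.8326, -4.1298)

θ' = -2.8798 + -1.25·1.0 = -4.1298
R = v/ω = -1.0/-1.25 = 0.8000
x' = -1.5 + 0.8000·(sin -4.1298 − sin -2.8798) = -0.6249
y' = -0.5 − 0.8000·(cos -4.1298 − cos -2.8798) = -0.8326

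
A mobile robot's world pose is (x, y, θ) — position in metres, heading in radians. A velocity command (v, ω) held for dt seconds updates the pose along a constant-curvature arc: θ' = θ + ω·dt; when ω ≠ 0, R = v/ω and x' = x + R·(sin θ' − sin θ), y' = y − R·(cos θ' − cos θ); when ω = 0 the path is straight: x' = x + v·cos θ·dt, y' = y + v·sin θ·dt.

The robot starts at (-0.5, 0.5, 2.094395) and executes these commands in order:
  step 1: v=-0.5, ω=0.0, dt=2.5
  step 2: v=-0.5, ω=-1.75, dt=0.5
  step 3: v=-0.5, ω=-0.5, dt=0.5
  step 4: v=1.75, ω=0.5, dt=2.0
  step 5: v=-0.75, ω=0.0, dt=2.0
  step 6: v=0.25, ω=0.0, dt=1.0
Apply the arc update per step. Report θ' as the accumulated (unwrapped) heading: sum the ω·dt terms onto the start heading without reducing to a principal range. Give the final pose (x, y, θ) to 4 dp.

step 1: θ'=2.0944 (straight) → pose (0.1250, -0.5825, 2.0944)
step 2: θ'=1.2194 (R=0.2857) → pose (0.1458, -0.8237, 1.2194)
step 3: θ'=0.9694 (R=1.0000) → pose (0.0315, -1.0453, 0.9694)
step 4: θ'=1.9694 (R=3.5000) → pose (0.3712, 2.2934, 1.9694)
step 5: θ'=1.9694 (straight) → pose (0.9534, 0.9110, 1.9694)
step 6: θ'=1.9694 (straight) → pose (0.8563, 1.1414, 1.9694)

(0.8563, 1.1414, 1.9694)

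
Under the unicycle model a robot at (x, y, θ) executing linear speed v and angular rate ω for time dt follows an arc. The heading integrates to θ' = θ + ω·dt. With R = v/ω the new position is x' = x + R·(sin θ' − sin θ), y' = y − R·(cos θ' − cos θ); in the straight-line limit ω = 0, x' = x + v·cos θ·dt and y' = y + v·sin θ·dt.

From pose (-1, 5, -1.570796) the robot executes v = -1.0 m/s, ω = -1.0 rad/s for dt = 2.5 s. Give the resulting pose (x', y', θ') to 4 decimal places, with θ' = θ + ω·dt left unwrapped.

(0.8011, 5.5985, -4.0708)

θ' = -1.5708 + -1.0·2.5 = -4.0708
R = v/ω = -1.0/-1.0 = 1.0000
x' = -1 + 1.0000·(sin -4.0708 − sin -1.5708) = 0.8011
y' = 5 − 1.0000·(cos -4.0708 − cos -1.5708) = 5.5985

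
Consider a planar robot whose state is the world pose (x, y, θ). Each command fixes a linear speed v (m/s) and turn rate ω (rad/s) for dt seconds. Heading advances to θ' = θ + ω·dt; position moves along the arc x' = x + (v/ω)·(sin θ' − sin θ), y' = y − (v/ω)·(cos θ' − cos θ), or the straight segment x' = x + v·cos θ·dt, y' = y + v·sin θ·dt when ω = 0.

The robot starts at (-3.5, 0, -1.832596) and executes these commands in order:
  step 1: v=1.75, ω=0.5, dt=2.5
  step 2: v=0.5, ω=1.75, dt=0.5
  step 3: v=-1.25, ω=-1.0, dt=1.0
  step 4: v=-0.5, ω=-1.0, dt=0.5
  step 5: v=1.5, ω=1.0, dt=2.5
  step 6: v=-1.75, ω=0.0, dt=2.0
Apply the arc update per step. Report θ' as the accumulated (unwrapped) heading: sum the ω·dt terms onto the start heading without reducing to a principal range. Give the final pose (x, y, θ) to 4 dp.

(-1.2380, -6.6587, 1.2924)

step 1: θ'=-0.5826 (R=3.5000) → pose (-2.0449, -3.8285, -0.5826)
step 2: θ'=0.2924 (R=0.2857) → pose (-1.8054, -3.8635, 0.2924)
step 3: θ'=-0.7076 (R=1.2500) → pose (-2.9782, -3.6165, -0.7076)
step 4: θ'=-1.2076 (R=0.5000) → pose (-3.1206, -3.4141, -1.2076)
step 5: θ'=1.2924 (R=1.5000) → pose (-0.2762, -3.2935, 1.2924)
step 6: θ'=1.2924 (straight) → pose (-1.2380, -6.6587, 1.2924)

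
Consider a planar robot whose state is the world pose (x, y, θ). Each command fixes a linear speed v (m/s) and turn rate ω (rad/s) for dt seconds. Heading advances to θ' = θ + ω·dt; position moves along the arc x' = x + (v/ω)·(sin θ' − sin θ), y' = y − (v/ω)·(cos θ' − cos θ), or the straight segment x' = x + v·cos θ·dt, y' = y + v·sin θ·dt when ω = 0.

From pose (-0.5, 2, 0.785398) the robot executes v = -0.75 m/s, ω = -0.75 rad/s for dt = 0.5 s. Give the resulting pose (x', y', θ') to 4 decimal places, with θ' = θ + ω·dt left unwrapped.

(-0.8081, 1.7901, 0.4104)

θ' = 0.7854 + -0.75·0.5 = 0.4104
R = v/ω = -0.75/-0.75 = 1.0000
x' = -0.5 + 1.0000·(sin 0.4104 − sin 0.7854) = -0.8081
y' = 2 − 1.0000·(cos 0.4104 − cos 0.7854) = 1.7901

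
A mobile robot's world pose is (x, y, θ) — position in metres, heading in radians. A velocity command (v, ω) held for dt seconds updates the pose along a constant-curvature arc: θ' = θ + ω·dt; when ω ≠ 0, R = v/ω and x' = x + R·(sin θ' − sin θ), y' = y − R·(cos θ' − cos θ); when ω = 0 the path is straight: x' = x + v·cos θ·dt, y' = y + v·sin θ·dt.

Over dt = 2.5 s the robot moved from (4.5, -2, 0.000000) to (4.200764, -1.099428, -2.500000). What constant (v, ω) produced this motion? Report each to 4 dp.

v = -0.5000, ω = -1.0000

Δθ = -2.500000 − 0.000000 = -2.500000
ω = Δθ/dt = -2.500000/2.5 = -1.0000
R = −Δy/(cos θ' − cos θ) = 0.5000
v = R·ω = 0.5000·-1.0000 = -0.5000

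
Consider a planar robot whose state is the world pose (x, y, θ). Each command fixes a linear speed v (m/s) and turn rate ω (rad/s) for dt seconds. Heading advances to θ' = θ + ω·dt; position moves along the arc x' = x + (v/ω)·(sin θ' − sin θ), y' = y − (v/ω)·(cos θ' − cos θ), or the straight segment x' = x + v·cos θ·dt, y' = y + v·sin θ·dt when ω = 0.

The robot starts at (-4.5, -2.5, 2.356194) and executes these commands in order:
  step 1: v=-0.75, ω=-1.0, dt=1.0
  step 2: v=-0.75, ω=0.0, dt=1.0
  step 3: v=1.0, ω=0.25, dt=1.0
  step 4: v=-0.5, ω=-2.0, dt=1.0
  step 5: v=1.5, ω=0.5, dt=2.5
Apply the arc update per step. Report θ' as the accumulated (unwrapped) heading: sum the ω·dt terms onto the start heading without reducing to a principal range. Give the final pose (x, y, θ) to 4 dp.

(-1.2966, -2.3647, 0.8562)

step 1: θ'=1.3562 (R=0.7500) → pose (-4.2975, -3.1900, 1.3562)
step 2: θ'=1.3562 (straight) → pose (-4.4573, -3.9228, 1.3562)
step 3: θ'=1.6062 (R=4.0000) → pose (-4.3680, -2.9294, 1.6062)
step 4: θ'=-0.3938 (R=0.2500) → pose (-4.7138, -3.1692, -0.3938)
step 5: θ'=0.8562 (R=3.0000) → pose (-1.2966, -2.3647, 0.8562)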